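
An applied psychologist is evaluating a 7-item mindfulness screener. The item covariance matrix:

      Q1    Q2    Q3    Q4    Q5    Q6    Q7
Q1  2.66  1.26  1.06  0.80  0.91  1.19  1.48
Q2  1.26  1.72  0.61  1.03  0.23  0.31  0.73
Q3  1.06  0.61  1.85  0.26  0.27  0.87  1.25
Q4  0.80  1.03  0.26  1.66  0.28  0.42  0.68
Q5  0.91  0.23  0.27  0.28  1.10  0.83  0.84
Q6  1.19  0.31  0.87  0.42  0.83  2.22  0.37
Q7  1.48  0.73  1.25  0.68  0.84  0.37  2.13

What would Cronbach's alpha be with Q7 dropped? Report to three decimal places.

Cronbach's alpha = 0.778

Remaining items: Q1, Q2, Q3, Q4, Q5, Q6 (k = 6).
Σσ²ᵢ = 2.66 + 1.72 + 1.85 + 1.66 + 1.10 + 2.22 = 11.21
σ²_total = 11.21 + 2 × 10.33 = 31.87
α (item deleted) = (6/5)·(1 − 11.21/31.87) = 0.778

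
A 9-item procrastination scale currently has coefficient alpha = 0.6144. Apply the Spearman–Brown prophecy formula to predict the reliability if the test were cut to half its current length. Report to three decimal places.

predicted reliability = 0.443

Length factor m = 1/2
α' = m·α / (1 − (1−m)·α)
   = 1/2 × 0.6144 / (1 − (1 − 1/2) × 0.6144)
   = 0.3072 / 0.6928 = 0.443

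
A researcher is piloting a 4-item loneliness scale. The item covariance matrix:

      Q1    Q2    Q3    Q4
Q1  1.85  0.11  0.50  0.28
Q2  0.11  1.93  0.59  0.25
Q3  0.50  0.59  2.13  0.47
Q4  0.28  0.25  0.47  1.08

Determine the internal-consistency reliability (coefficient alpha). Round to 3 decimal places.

sum of item variances = 1.85 + 1.93 + 2.13 + 1.08 = 6.99
Sum of off-diagonal covariances = 2.20
Var(T) = 6.99 + 2 × 2.20 = 11.39
α = (k/(k−1))·(1 − sum of item variances/Var(T)) = (4/3)·(1 − 6.99/11.39) = 0.515

coefficient alpha = 0.515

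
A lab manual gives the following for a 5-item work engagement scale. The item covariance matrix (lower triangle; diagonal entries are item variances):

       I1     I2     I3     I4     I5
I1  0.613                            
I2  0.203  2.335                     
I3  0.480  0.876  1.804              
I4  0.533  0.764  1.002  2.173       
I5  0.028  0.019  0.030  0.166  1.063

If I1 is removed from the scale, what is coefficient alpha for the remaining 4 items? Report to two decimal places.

Remaining items: I2, I3, I4, I5 (k = 4).
ΣVar(i) = 2.335 + 1.804 + 2.173 + 1.063 = 7.375
total variance = 7.375 + 2 × 2.857 = 13.089
α (item deleted) = (4/3)·(1 − 7.375/13.089) = 0.58

α = 0.58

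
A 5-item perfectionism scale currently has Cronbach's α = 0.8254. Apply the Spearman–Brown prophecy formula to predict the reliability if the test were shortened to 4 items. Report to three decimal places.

Length factor m = 4/5 = 0.8000
α' = m·α / (1 − (1−m)·α)
   = 4/5 × 0.8254 / (1 − (1 − 4/5) × 0.8254)
   = 0.6603 / 0.8349 = 0.791

predicted reliability = 0.791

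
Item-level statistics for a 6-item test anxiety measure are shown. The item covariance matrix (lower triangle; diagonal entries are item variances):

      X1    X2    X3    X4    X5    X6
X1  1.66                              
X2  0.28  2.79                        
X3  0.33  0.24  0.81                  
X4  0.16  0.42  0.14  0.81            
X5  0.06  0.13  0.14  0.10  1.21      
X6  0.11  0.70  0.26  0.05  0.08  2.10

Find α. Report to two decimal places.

α = 0.49

ΣVar(i) = 1.66 + 2.79 + 0.81 + 0.81 + 1.21 + 2.10 = 9.38
Sum of the distinct covariances = 3.20
Var(T) = 9.38 + 2 × 3.20 = 15.78
α = (k/(k−1))·(1 − ΣVar(i)/Var(T)) = (6/5)·(1 − 9.38/15.78) = 0.49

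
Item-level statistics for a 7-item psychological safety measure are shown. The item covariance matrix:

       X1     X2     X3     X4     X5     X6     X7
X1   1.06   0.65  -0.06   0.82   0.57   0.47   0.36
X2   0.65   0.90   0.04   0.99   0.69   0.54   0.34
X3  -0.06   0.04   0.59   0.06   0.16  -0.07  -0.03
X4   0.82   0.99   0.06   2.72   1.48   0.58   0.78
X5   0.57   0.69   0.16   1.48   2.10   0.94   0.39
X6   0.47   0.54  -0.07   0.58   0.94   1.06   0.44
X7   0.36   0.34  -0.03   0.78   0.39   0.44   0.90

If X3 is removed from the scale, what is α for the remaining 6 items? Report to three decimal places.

α = 0.836

Remaining items: X1, X2, X4, X5, X6, X7 (k = 6).
ΣVar(i) = 1.06 + 0.90 + 2.72 + 2.10 + 1.06 + 0.90 = 8.74
σ²_total = 8.74 + 2 × 10.04 = 28.82
α (item deleted) = (6/5)·(1 − 8.74/28.82) = 0.836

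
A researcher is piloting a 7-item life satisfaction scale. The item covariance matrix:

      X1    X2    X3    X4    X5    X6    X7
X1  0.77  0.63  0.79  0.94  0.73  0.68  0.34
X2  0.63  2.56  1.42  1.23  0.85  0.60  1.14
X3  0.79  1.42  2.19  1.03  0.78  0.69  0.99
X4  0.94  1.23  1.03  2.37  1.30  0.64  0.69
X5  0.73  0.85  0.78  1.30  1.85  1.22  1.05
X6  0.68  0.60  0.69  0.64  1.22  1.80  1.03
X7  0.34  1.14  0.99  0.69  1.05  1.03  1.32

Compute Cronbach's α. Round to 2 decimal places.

α = 0.87

Σσᵢ² = 0.77 + 2.56 + 2.19 + 2.37 + 1.85 + 1.80 + 1.32 = 12.86
Sum of off-diagonal covariances = 18.77
σ²_total = 12.86 + 2 × 18.77 = 50.40
α = (k/(k−1))·(1 − Σσᵢ²/σ²_total) = (7/6)·(1 − 12.86/50.40) = 0.87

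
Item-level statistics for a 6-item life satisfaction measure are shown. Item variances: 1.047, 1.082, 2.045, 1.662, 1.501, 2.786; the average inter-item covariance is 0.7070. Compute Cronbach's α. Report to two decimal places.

α = 0.81

Σσᵢ² = 1.047 + 1.082 + 2.045 + 1.662 + 1.501 + 2.786 = 10.123
Sum of the 15 distinct covariances = 15 × 0.7070 = 10.6050
σ²_T = Σσᵢ² + 2·Σcov = 10.123 + 2 × 10.6050 = 31.3330
α = (6/5)·(1 − 10.123/31.3330) = 0.81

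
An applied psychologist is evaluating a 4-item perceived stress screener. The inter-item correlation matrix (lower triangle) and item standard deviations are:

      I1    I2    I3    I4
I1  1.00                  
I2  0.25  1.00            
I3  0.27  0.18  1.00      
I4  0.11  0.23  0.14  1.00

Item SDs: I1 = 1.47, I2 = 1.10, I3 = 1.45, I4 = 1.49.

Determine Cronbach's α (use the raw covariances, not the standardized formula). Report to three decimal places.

α = 0.483

Σσ²ᵢ = 1.47² + 1.10² + 1.45² + 1.49² = 7.6935
Covariances σ_ij = r_ij · s_i · s_j:
  σ(I1,I2) = 0.25 × 1.47 × 1.10 = 0.4042
  σ(I1,I3) = 0.27 × 1.47 × 1.45 = 0.5755
  σ(I1,I4) = 0.11 × 1.47 × 1.49 = 0.2409
  σ(I2,I3) = 0.18 × 1.10 × 1.45 = 0.2871
  σ(I2,I4) = 0.23 × 1.10 × 1.49 = 0.3770
  σ(I3,I4) = 0.14 × 1.45 × 1.49 = 0.3025
σ²_T = Σσ²ᵢ + 2·Σσ_ij = 7.6935 + 2 × 2.1872 = 12.0679
α = (4/3)·(1 − 7.6935/12.0679) = 0.483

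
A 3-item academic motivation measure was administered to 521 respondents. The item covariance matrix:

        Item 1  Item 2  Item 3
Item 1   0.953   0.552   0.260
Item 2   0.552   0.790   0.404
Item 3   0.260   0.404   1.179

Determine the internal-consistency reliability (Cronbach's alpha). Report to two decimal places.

α = 0.68

sum of item variances = 0.953 + 0.790 + 1.179 = 2.922
Σ_{i<j} σ_ij = 1.216
σ²_T = 2.922 + 2 × 1.216 = 5.354
α = (k/(k−1))·(1 − sum of item variances/σ²_T) = (3/2)·(1 − 2.922/5.354) = 0.68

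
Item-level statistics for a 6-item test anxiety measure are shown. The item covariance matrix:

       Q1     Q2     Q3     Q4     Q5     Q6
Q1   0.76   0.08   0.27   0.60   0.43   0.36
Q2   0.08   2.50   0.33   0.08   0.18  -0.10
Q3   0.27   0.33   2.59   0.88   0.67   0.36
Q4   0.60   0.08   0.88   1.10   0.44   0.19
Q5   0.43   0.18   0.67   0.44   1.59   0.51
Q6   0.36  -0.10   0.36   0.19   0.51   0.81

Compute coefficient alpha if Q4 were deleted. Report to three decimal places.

coefficient alpha = 0.535

Remaining items: Q1, Q2, Q3, Q5, Q6 (k = 5).
sum of item variances = 0.76 + 2.50 + 2.59 + 1.59 + 0.81 = 8.25
σ²_total = 8.25 + 2 × 3.09 = 14.43
α (item deleted) = (5/4)·(1 − 8.25/14.43) = 0.535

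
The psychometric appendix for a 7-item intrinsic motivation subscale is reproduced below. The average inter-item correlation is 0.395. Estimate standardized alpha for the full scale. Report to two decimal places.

standardized alpha = 0.82

Standardized α = k·r̄ / (1 + (k−1)·r̄) = 7 × 0.395 / (1 + 6 × 0.395)
  = 2.7650 / 3.3700 = 0.82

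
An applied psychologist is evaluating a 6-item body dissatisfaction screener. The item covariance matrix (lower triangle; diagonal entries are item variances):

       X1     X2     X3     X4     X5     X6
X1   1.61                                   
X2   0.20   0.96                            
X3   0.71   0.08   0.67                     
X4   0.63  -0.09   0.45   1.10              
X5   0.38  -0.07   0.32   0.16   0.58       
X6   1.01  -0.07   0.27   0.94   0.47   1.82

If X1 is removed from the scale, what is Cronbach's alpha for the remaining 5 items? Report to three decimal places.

Remaining items: X2, X3, X4, X5, X6 (k = 5).
sum of item variances = 0.96 + 0.67 + 1.10 + 0.58 + 1.82 = 5.13
total variance = 5.13 + 2 × 2.46 = 10.05
α (item deleted) = (5/4)·(1 − 5.13/10.05) = 0.612

α = 0.612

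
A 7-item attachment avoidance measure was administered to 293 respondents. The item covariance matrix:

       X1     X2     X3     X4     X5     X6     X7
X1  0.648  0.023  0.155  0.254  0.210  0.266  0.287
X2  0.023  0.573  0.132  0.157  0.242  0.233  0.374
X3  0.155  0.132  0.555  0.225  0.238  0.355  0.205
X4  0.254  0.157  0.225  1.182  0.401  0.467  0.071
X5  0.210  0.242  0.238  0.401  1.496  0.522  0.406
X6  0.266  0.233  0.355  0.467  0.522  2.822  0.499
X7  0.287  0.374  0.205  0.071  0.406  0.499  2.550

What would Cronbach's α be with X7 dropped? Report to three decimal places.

Remaining items: X1, X2, X3, X4, X5, X6 (k = 6).
sum of item variances = 0.648 + 0.573 + 0.555 + 1.182 + 1.496 + 2.822 = 7.276
σ²_total = 7.276 + 2 × 3.880 = 15.036
α (item deleted) = (6/5)·(1 − 7.276/15.036) = 0.619

α = 0.619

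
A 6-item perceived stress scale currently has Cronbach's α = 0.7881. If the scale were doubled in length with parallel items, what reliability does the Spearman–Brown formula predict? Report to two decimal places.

Length factor m = 2
α' = m·α / (1 + (m−1)·α)
   = 2 × 0.7881 / (1 + (2 − 1) × 0.7881)
   = 1.5762 / 1.7881 = 0.88

predicted reliability = 0.88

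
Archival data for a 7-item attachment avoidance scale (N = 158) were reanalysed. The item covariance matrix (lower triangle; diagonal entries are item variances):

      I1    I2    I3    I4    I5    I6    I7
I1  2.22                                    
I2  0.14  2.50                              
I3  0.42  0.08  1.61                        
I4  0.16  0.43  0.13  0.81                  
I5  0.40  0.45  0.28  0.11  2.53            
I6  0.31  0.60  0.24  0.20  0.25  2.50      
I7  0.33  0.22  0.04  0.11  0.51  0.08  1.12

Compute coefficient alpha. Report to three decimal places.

coefficient alpha = 0.528

Σσᵢ² = 2.22 + 2.50 + 1.61 + 0.81 + 2.53 + 2.50 + 1.12 = 13.29
Sum of off-diagonal covariances = 5.49
σ²_total = 13.29 + 2 × 5.49 = 24.27
α = (k/(k−1))·(1 − Σσᵢ²/σ²_total) = (7/6)·(1 − 13.29/24.27) = 0.528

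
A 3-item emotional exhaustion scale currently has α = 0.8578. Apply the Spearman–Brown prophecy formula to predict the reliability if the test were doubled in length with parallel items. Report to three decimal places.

Length factor m = 2
α' = m·α / (1 + (m−1)·α)
   = 2 × 0.8578 / (1 + (2 − 1) × 0.8578)
   = 1.7156 / 1.8578 = 0.923

predicted reliability = 0.923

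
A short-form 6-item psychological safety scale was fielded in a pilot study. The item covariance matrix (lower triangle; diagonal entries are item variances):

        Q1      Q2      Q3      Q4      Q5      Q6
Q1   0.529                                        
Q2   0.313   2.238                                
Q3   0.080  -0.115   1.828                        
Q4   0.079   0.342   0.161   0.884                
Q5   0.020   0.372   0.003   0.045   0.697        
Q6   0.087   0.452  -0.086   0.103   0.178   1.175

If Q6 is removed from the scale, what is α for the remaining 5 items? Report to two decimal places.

α = 0.37

Remaining items: Q1, Q2, Q3, Q4, Q5 (k = 5).
Σσᵢ² = 0.529 + 2.238 + 1.828 + 0.884 + 0.697 = 6.176
Var(T) = 6.176 + 2 × 1.300 = 8.776
α (item deleted) = (5/4)·(1 − 6.176/8.776) = 0.37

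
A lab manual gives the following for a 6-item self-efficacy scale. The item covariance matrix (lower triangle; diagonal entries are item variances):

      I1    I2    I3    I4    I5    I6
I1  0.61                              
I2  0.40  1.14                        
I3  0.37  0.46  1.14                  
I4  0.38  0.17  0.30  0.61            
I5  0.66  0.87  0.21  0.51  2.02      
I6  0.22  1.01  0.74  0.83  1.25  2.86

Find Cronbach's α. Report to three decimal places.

Cronbach's α = 0.800

ΣVar(i) = 0.61 + 1.14 + 1.14 + 0.61 + 2.02 + 2.86 = 8.38
Sum of off-diagonal covariances = 8.38
Var(T) = 8.38 + 2 × 8.38 = 25.14
α = (k/(k−1))·(1 − ΣVar(i)/Var(T)) = (6/5)·(1 − 8.38/25.14) = 0.800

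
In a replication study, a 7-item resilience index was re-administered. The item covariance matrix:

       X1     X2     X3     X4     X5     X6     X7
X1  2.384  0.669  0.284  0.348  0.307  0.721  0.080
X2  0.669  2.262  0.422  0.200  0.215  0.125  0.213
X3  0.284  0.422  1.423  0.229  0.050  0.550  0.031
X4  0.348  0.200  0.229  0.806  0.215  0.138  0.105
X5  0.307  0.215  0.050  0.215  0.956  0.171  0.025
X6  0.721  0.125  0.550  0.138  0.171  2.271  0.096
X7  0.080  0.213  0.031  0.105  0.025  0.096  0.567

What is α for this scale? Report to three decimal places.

α = 0.576

sum of item variances = 2.384 + 2.262 + 1.423 + 0.806 + 0.956 + 2.271 + 0.567 = 10.669
Σ_{i<j} σ_ij = 5.194
total variance = 10.669 + 2 × 5.194 = 21.057
α = (k/(k−1))·(1 − sum of item variances/total variance) = (7/6)·(1 − 10.669/21.057) = 0.576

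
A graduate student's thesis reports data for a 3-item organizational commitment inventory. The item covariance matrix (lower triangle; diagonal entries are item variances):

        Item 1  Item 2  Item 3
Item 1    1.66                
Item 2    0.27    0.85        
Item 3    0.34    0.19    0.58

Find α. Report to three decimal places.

α = 0.512

Σσᵢ² = 1.66 + 0.85 + 0.58 = 3.09
Σ_{i<j} σ_ij = 0.80
σ²_T = 3.09 + 2 × 0.80 = 4.69
α = (k/(k−1))·(1 − Σσᵢ²/σ²_T) = (3/2)·(1 − 3.09/4.69) = 0.512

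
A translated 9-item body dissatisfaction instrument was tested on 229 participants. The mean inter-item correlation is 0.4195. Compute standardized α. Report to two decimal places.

Standardized α = k·r̄ / (1 + (k−1)·r̄) = 9 × 0.4195 / (1 + 8 × 0.4195)
  = 3.7755 / 4.3560 = 0.87

α = 0.87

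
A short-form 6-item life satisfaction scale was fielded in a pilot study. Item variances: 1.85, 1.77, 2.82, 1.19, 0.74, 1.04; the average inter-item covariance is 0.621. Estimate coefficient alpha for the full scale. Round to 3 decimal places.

ΣVar(i) = 1.85 + 1.77 + 2.82 + 1.19 + 0.74 + 1.04 = 9.41
Sum of the 15 distinct covariances = 15 × 0.621 = 9.315
total variance = ΣVar(i) + 2·Σcov = 9.41 + 2 × 9.315 = 28.040
α = (6/5)·(1 − 9.41/28.040) = 0.797

coefficient alpha = 0.797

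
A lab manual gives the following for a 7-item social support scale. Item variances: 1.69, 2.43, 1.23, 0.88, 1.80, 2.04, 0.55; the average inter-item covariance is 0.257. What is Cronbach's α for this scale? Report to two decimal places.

sum of item variances = 1.69 + 2.43 + 1.23 + 0.88 + 1.80 + 2.04 + 0.55 = 10.62
Sum of the 21 distinct covariances = 21 × 0.257 = 5.397
Var(T) = sum of item variances + 2·Σcov = 10.62 + 2 × 5.397 = 21.414
α = (7/6)·(1 − 10.62/21.414) = 0.59

Cronbach's α = 0.59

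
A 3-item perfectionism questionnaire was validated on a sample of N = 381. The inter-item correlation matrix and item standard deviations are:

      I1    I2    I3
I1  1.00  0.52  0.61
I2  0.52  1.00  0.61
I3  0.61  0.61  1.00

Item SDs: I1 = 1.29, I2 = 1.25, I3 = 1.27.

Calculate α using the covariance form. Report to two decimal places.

α = 0.81

Σσ²ᵢ = 1.29² + 1.25² + 1.27² = 4.8395
Covariances σ_ij = r_ij · s_i · s_j:
  σ(I1,I2) = 0.52 × 1.29 × 1.25 = 0.8385
  σ(I1,I3) = 0.61 × 1.29 × 1.27 = 0.9994
  σ(I2,I3) = 0.61 × 1.25 × 1.27 = 0.9684
σ²_T = Σσ²ᵢ + 2·Σσ_ij = 4.8395 + 2 × 2.8063 = 10.4521
α = (3/2)·(1 − 4.8395/10.4521) = 0.81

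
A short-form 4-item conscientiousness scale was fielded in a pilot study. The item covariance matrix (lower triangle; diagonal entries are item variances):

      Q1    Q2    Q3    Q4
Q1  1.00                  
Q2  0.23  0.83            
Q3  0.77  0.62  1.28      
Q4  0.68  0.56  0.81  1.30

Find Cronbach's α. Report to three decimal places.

α = 0.833

Σσ²ᵢ = 1.00 + 0.83 + 1.28 + 1.30 = 4.41
Sum of the distinct covariances = 3.67
total variance = 4.41 + 2 × 3.67 = 11.75
α = (k/(k−1))·(1 − Σσ²ᵢ/total variance) = (4/3)·(1 − 4.41/11.75) = 0.833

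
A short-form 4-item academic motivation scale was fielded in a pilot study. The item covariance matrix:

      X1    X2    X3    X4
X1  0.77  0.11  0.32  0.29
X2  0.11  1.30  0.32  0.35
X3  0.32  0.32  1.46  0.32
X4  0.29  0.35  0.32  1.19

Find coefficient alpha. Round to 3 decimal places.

ΣVar(i) = 0.77 + 1.30 + 1.46 + 1.19 = 4.72
Sum of off-diagonal covariances = 1.71
total variance = 4.72 + 2 × 1.71 = 8.14
α = (k/(k−1))·(1 − ΣVar(i)/total variance) = (4/3)·(1 − 4.72/8.14) = 0.560

coefficient alpha = 0.560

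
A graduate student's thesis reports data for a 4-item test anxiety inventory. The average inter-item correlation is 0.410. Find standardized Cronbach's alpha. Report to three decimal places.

α = 0.735

Standardized α = k·r̄ / (1 + (k−1)·r̄) = 4 × 0.410 / (1 + 3 × 0.410)
  = 1.6400 / 2.2300 = 0.735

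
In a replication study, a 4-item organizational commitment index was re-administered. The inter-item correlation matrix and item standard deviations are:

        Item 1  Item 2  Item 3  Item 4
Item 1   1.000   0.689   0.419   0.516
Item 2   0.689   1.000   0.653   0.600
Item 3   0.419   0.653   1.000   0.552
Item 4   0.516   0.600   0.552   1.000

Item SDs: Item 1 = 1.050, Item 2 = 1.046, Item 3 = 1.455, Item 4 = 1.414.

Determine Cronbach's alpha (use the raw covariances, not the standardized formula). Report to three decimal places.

Cronbach's alpha = 0.828

Σσ²ᵢ = 1.050² + 1.046² + 1.455² + 1.414² = 6.3130
Covariances σ_ij = r_ij · s_i · s_j:
  σ(Item 1,Item 2) = 0.689 × 1.050 × 1.046 = 0.7567
  σ(Item 1,Item 3) = 0.419 × 1.050 × 1.455 = 0.6401
  σ(Item 1,Item 4) = 0.516 × 1.050 × 1.414 = 0.7661
  σ(Item 2,Item 3) = 0.653 × 1.046 × 1.455 = 0.9938
  σ(Item 2,Item 4) = 0.600 × 1.046 × 1.414 = 0.8874
  σ(Item 3,Item 4) = 0.552 × 1.455 × 1.414 = 1.1357
σ²_T = Σσ²ᵢ + 2·Σσ_ij = 6.3130 + 2 × 5.1798 = 16.6726
α = (4/3)·(1 − 6.3130/16.6726) = 0.828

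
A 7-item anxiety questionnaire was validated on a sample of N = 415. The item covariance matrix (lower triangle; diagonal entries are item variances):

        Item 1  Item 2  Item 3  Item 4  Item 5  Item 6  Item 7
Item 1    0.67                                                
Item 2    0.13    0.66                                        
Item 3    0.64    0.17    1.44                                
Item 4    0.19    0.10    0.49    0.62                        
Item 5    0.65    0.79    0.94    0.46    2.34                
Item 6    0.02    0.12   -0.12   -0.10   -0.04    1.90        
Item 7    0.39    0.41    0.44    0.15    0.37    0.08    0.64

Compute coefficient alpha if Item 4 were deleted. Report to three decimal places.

Remaining items: Item 1, Item 2, Item 3, Item 5, Item 6, Item 7 (k = 6).
Σσ²ᵢ = 0.67 + 0.66 + 1.44 + 2.34 + 1.90 + 0.64 = 7.65
σ²_T = 7.65 + 2 × 4.99 = 17.63
α (item deleted) = (6/5)·(1 − 7.65/17.63) = 0.679

α = 0.679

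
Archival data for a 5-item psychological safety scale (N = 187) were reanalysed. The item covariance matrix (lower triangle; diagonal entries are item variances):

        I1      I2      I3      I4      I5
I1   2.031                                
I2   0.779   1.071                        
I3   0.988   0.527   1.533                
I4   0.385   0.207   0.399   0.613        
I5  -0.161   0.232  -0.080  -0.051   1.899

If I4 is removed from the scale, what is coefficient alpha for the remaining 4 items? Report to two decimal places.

Remaining items: I1, I2, I3, I5 (k = 4).
ΣVar(i) = 2.031 + 1.071 + 1.533 + 1.899 = 6.534
total variance = 6.534 + 2 × 2.285 = 11.104
α (item deleted) = (4/3)·(1 − 6.534/11.104) = 0.55

coefficient alpha = 0.55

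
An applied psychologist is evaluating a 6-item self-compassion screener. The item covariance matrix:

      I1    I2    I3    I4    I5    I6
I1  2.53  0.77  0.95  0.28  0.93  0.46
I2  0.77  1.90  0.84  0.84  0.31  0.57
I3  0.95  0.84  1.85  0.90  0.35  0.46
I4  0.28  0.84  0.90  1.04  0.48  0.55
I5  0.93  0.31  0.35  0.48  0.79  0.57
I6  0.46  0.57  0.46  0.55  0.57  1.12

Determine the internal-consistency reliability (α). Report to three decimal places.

α = 0.801

Σσ²ᵢ = 2.53 + 1.90 + 1.85 + 1.04 + 0.79 + 1.12 = 9.23
Sum of off-diagonal covariances = 9.26
σ²_total = 9.23 + 2 × 9.26 = 27.75
α = (k/(k−1))·(1 − Σσ²ᵢ/σ²_total) = (6/5)·(1 − 9.23/27.75) = 0.801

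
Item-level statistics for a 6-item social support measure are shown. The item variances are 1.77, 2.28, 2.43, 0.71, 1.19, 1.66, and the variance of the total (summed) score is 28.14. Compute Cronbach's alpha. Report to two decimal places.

sum of item variances = 1.77 + 2.28 + 2.43 + 0.71 + 1.19 + 1.66 = 10.04
α = (k/(k−1))·(1 − sum of item variances/σ²_T) = (6/5)·(1 − 10.04/28.14) = 0.77

Cronbach's alpha = 0.77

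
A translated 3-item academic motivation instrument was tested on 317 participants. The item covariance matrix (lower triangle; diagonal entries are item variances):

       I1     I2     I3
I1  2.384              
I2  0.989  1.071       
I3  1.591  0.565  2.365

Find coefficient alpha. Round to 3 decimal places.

Σσᵢ² = 2.384 + 1.071 + 2.365 = 5.820
Σ_{i<j} σ_ij = 3.145
σ²_total = 5.820 + 2 × 3.145 = 12.110
α = (k/(k−1))·(1 − Σσᵢ²/σ²_total) = (3/2)·(1 − 5.820/12.110) = 0.779

coefficient alpha = 0.779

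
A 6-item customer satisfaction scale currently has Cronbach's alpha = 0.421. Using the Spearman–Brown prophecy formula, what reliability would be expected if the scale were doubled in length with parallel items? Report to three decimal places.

predicted reliability = 0.593

Length factor m = 2
α' = m·α / (1 + (m−1)·α)
   = 2 × 0.421 / (1 + (2 − 1) × 0.421)
   = 0.8420 / 1.4210 = 0.593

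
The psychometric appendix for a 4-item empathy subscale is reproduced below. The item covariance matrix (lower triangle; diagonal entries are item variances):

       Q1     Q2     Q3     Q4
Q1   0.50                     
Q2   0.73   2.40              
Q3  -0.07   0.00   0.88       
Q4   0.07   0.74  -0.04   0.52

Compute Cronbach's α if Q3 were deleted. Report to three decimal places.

Cronbach's α = 0.711

Remaining items: Q1, Q2, Q4 (k = 3).
Σσ²ᵢ = 0.50 + 2.40 + 0.52 = 3.42
total variance = 3.42 + 2 × 1.54 = 6.50
α (item deleted) = (3/2)·(1 − 3.42/6.50) = 0.711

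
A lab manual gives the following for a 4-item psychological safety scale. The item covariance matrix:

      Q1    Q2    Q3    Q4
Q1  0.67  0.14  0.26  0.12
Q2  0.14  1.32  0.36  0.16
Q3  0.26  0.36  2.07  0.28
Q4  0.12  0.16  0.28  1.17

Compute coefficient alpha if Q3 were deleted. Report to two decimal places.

coefficient alpha = 0.31

Remaining items: Q1, Q2, Q4 (k = 3).
Σσᵢ² = 0.67 + 1.32 + 1.17 = 3.16
σ²_total = 3.16 + 2 × 0.42 = 4.00
α (item deleted) = (3/2)·(1 − 3.16/4.00) = 0.31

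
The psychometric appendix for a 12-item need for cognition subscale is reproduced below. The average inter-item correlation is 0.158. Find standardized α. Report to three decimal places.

α = 0.692

Standardized α = k·r̄ / (1 + (k−1)·r̄) = 12 × 0.158 / (1 + 11 × 0.158)
  = 1.8960 / 2.7380 = 0.692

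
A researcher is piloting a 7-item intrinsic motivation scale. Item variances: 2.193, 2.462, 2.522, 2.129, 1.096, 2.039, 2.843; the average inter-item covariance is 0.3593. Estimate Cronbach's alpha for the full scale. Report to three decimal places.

sum of item variances = 2.193 + 2.462 + 2.522 + 2.129 + 1.096 + 2.039 + 2.843 = 15.284
Sum of the 21 distinct covariances = 21 × 0.3593 = 7.5453
Var(T) = sum of item variances + 2·Σcov = 15.284 + 2 × 7.5453 = 30.3746
α = (7/6)·(1 − 15.284/30.3746) = 0.580

α = 0.580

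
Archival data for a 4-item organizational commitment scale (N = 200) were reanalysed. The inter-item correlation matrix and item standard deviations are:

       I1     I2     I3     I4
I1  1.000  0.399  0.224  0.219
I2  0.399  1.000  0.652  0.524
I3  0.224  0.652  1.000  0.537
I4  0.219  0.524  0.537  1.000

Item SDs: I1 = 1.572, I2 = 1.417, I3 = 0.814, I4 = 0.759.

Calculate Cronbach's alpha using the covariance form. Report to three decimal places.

Σσ²ᵢ = 1.572² + 1.417² + 0.814² + 0.759² = 5.7177
Covariances σ_ij = r_ij · s_i · s_j:
  σ(I1,I2) = 0.399 × 1.572 × 1.417 = 0.8888
  σ(I1,I3) = 0.224 × 1.572 × 0.814 = 0.2866
  σ(I1,I4) = 0.219 × 1.572 × 0.759 = 0.2613
  σ(I2,I3) = 0.652 × 1.417 × 0.814 = 0.7520
  σ(I2,I4) = 0.524 × 1.417 × 0.759 = 0.5636
  σ(I3,I4) = 0.537 × 0.814 × 0.759 = 0.3318
σ²_T = Σσ²ᵢ + 2·Σσ_ij = 5.7177 + 2 × 3.0841 = 11.8859
α = (4/3)·(1 − 5.7177/11.8859) = 0.692

Cronbach's alpha = 0.692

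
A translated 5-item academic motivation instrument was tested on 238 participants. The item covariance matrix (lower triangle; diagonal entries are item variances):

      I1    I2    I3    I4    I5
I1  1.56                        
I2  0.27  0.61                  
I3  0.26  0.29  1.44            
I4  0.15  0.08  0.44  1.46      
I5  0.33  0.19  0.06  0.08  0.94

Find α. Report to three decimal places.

sum of item variances = 1.56 + 0.61 + 1.44 + 1.46 + 0.94 = 6.01
Sum of off-diagonal covariances = 2.15
σ²_T = 6.01 + 2 × 2.15 = 10.31
α = (k/(k−1))·(1 − sum of item variances/σ²_T) = (5/4)·(1 − 6.01/10.31) = 0.521

α = 0.521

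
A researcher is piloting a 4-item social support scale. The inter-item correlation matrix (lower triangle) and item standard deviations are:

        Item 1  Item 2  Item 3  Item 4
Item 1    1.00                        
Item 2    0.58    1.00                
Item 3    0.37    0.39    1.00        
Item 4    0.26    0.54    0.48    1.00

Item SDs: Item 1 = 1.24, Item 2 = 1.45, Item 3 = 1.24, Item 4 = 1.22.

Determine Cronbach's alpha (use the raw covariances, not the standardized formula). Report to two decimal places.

Cronbach's alpha = 0.76

Σσ²ᵢ = 1.24² + 1.45² + 1.24² + 1.22² = 6.6661
Covariances σ_ij = r_ij · s_i · s_j:
  σ(Item 1,Item 2) = 0.58 × 1.24 × 1.45 = 1.0428
  σ(Item 1,Item 3) = 0.37 × 1.24 × 1.24 = 0.5689
  σ(Item 1,Item 4) = 0.26 × 1.24 × 1.22 = 0.3933
  σ(Item 2,Item 3) = 0.39 × 1.45 × 1.24 = 0.7012
  σ(Item 2,Item 4) = 0.54 × 1.45 × 1.22 = 0.9553
  σ(Item 3,Item 4) = 0.48 × 1.24 × 1.22 = 0.7261
σ²_T = Σσ²ᵢ + 2·Σσ_ij = 6.6661 + 2 × 4.3876 = 15.4413
α = (4/3)·(1 − 6.6661/15.4413) = 0.76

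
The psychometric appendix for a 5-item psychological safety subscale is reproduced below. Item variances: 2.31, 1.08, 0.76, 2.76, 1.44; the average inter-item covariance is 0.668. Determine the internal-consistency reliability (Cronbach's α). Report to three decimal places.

ΣVar(i) = 2.31 + 1.08 + 0.76 + 2.76 + 1.44 = 8.35
Sum of the 10 distinct covariances = 10 × 0.668 = 6.680
σ²_total = ΣVar(i) + 2·Σcov = 8.35 + 2 × 6.680 = 21.710
α = (5/4)·(1 − 8.35/21.710) = 0.769

Cronbach's α = 0.769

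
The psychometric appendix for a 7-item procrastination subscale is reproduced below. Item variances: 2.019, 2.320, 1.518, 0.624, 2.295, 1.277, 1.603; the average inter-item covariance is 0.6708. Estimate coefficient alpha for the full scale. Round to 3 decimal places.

sum of item variances = 2.019 + 2.320 + 1.518 + 0.624 + 2.295 + 1.277 + 1.603 = 11.656
Sum of the 21 distinct covariances = 21 × 0.6708 = 14.0868
σ²_total = sum of item variances + 2·Σcov = 11.656 + 2 × 14.0868 = 39.8296
α = (7/6)·(1 − 11.656/39.8296) = 0.825

α = 0.825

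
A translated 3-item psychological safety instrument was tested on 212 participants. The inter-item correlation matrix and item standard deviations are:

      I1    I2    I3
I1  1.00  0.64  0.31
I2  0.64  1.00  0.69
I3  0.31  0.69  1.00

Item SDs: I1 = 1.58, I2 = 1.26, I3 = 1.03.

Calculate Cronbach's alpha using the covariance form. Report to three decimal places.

Cronbach's alpha = 0.765

Σσ²ᵢ = 1.58² + 1.26² + 1.03² = 5.1449
Covariances σ_ij = r_ij · s_i · s_j:
  σ(I1,I2) = 0.64 × 1.58 × 1.26 = 1.2741
  σ(I1,I3) = 0.31 × 1.58 × 1.03 = 0.5045
  σ(I2,I3) = 0.69 × 1.26 × 1.03 = 0.8955
σ²_T = Σσ²ᵢ + 2·Σσ_ij = 5.1449 + 2 × 2.6741 = 10.4931
α = (3/2)·(1 − 5.1449/10.4931) = 0.765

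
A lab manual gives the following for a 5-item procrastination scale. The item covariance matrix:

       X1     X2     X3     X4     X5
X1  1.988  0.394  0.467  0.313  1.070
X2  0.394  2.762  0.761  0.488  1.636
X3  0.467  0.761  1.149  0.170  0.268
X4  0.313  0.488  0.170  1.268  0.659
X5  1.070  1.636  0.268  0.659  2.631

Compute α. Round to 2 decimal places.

Σσ²ᵢ = 1.988 + 2.762 + 1.149 + 1.268 + 2.631 = 9.798
Σ_{i<j} σ_ij = 6.226
total variance = 9.798 + 2 × 6.226 = 22.250
α = (k/(k−1))·(1 − Σσ²ᵢ/total variance) = (5/4)·(1 − 9.798/22.250) = 0.70

α = 0.70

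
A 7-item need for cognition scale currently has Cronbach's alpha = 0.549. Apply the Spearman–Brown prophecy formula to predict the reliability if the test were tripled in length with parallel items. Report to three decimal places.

Length factor m = 3
α' = m·α / (1 + (m−1)·α)
   = 3 × 0.549 / (1 + (3 − 1) × 0.549)
   = 1.6470 / 2.0980 = 0.785

predicted reliability = 0.785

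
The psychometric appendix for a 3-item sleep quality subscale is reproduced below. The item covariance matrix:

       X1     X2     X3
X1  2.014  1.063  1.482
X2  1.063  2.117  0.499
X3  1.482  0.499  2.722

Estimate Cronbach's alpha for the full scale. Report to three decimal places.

α = 0.706

ΣVar(i) = 2.014 + 2.117 + 2.722 = 6.853
Σ_{i<j} σ_ij = 3.044
Var(T) = 6.853 + 2 × 3.044 = 12.941
α = (k/(k−1))·(1 − ΣVar(i)/Var(T)) = (3/2)·(1 − 6.853/12.941) = 0.706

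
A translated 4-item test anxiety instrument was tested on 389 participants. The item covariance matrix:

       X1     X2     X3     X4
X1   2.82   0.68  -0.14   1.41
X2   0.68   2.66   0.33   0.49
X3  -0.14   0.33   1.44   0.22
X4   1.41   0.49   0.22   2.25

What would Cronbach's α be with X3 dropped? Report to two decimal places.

Remaining items: X1, X2, X4 (k = 3).
Σσ²ᵢ = 2.82 + 2.66 + 2.25 = 7.73
Var(T) = 7.73 + 2 × 2.58 = 12.89
α (item deleted) = (3/2)·(1 − 7.73/12.89) = 0.60

α = 0.60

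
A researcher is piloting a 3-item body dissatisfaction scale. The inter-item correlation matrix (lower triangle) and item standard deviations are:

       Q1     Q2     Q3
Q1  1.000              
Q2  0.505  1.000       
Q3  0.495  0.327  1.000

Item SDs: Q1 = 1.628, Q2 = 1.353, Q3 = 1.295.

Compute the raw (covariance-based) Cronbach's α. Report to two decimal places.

α = 0.70

Σσ²ᵢ = 1.628² + 1.353² + 1.295² = 6.1580
Covariances σ_ij = r_ij · s_i · s_j:
  σ(Q1,Q2) = 0.505 × 1.628 × 1.353 = 1.1124
  σ(Q1,Q3) = 0.495 × 1.628 × 1.295 = 1.0436
  σ(Q2,Q3) = 0.327 × 1.353 × 1.295 = 0.5729
σ²_T = Σσ²ᵢ + 2·Σσ_ij = 6.1580 + 2 × 2.7289 = 11.6158
α = (3/2)·(1 − 6.1580/11.6158) = 0.70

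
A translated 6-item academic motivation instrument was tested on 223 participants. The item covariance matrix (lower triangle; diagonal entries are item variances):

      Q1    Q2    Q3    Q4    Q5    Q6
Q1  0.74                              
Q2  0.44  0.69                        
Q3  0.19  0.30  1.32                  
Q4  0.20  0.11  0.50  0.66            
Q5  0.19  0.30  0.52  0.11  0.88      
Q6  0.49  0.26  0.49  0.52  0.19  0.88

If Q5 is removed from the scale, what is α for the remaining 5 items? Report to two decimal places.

Remaining items: Q1, Q2, Q3, Q4, Q6 (k = 5).
Σσ²ᵢ = 0.74 + 0.69 + 1.32 + 0.66 + 0.88 = 4.29
Var(T) = 4.29 + 2 × 3.50 = 11.29
α (item deleted) = (5/4)·(1 − 4.29/11.29) = 0.78

α = 0.78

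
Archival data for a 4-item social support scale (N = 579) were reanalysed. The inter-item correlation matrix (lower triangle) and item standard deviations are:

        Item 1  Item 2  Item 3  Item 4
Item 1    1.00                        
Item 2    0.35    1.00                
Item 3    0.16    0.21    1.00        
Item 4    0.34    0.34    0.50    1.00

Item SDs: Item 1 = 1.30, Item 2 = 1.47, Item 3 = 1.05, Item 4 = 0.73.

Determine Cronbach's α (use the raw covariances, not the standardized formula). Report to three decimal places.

α = 0.606

Σσ²ᵢ = 1.30² + 1.47² + 1.05² + 0.73² = 5.4863
Covariances σ_ij = r_ij · s_i · s_j:
  σ(Item 1,Item 2) = 0.35 × 1.30 × 1.47 = 0.6688
  σ(Item 1,Item 3) = 0.16 × 1.30 × 1.05 = 0.2184
  σ(Item 1,Item 4) = 0.34 × 1.30 × 0.73 = 0.3227
  σ(Item 2,Item 3) = 0.21 × 1.47 × 1.05 = 0.3241
  σ(Item 2,Item 4) = 0.34 × 1.47 × 0.73 = 0.3649
  σ(Item 3,Item 4) = 0.50 × 1.05 × 0.73 = 0.3832
σ²_T = Σσ²ᵢ + 2·Σσ_ij = 5.4863 + 2 × 2.2821 = 10.0505
α = (4/3)·(1 − 5.4863/10.0505) = 0.606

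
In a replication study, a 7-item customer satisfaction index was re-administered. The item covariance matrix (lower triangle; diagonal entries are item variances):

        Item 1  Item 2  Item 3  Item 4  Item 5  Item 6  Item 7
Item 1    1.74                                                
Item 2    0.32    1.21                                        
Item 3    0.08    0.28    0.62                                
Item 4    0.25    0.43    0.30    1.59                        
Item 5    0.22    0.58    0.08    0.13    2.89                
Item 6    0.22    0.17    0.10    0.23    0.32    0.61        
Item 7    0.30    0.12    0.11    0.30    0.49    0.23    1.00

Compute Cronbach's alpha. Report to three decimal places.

sum of item variances = 1.74 + 1.21 + 0.62 + 1.59 + 2.89 + 0.61 + 1.00 = 9.66
Σ_{i<j} σ_ij = 5.26
total variance = 9.66 + 2 × 5.26 = 20.18
α = (k/(k−1))·(1 − sum of item variances/total variance) = (7/6)·(1 − 9.66/20.18) = 0.608

α = 0.608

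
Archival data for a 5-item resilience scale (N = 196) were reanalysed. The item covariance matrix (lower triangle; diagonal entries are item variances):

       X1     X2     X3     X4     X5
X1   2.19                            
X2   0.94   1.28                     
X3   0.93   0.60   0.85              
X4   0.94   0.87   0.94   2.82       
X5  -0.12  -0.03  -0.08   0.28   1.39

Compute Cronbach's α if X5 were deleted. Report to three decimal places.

Cronbach's α = 0.792

Remaining items: X1, X2, X3, X4 (k = 4).
Σσᵢ² = 2.19 + 1.28 + 0.85 + 2.82 = 7.14
σ²_total = 7.14 + 2 × 5.22 = 17.58
α (item deleted) = (4/3)·(1 − 7.14/17.58) = 0.792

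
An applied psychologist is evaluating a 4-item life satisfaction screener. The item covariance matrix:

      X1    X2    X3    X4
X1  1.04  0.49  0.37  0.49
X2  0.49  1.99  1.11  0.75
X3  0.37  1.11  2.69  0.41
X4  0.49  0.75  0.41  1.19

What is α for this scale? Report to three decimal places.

α = 0.682

Σσ²ᵢ = 1.04 + 1.99 + 2.69 + 1.19 = 6.91
Σ_{i<j} σ_ij = 3.62
σ²_T = 6.91 + 2 × 3.62 = 14.15
α = (k/(k−1))·(1 − Σσ²ᵢ/σ²_T) = (4/3)·(1 − 6.91/14.15) = 0.682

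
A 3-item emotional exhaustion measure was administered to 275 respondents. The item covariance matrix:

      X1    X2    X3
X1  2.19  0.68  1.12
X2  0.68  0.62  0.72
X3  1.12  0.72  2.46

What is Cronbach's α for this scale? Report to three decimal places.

ΣVar(i) = 2.19 + 0.62 + 2.46 = 5.27
Σ_{i<j} σ_ij = 2.52
total variance = 5.27 + 2 × 2.52 = 10.31
α = (k/(k−1))·(1 − ΣVar(i)/total variance) = (3/2)·(1 − 5.27/10.31) = 0.733

α = 0.733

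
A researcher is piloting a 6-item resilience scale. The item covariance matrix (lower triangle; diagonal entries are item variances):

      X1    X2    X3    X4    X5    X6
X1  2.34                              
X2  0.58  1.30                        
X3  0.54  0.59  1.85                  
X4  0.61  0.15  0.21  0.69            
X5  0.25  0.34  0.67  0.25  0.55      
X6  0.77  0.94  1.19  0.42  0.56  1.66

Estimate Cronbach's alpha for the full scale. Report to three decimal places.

Σσ²ᵢ = 2.34 + 1.30 + 1.85 + 0.69 + 0.55 + 1.66 = 8.39
Sum of the distinct covariances = 8.07
total variance = 8.39 + 2 × 8.07 = 24.53
α = (k/(k−1))·(1 − Σσ²ᵢ/total variance) = (6/5)·(1 − 8.39/24.53) = 0.790

α = 0.790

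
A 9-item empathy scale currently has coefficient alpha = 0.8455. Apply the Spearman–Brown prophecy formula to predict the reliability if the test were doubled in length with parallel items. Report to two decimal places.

Length factor m = 2
α' = m·α / (1 + (m−1)·α)
   = 2 × 0.8455 / (1 + (2 − 1) × 0.8455)
   = 1.6910 / 1.8455 = 0.92

predicted reliability = 0.92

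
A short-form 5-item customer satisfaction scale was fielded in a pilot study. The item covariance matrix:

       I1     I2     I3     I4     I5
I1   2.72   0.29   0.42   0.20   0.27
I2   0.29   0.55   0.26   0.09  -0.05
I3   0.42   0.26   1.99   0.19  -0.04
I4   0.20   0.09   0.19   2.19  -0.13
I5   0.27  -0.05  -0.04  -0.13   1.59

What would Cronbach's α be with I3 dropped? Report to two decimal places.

α = 0.21

Remaining items: I1, I2, I4, I5 (k = 4).
Σσ²ᵢ = 2.72 + 0.55 + 2.19 + 1.59 = 7.05
σ²_total = 7.05 + 2 × 0.67 = 8.39
α (item deleted) = (4/3)·(1 − 7.05/8.39) = 0.21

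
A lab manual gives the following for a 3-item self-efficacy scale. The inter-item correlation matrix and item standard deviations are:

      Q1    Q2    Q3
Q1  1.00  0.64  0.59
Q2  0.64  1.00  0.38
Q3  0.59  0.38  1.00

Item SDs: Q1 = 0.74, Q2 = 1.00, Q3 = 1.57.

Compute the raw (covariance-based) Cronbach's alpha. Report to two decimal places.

α = 0.70

Σσ²ᵢ = 0.74² + 1.00² + 1.57² = 4.0125
Covariances σ_ij = r_ij · s_i · s_j:
  σ(Q1,Q2) = 0.64 × 0.74 × 1.00 = 0.4736
  σ(Q1,Q3) = 0.59 × 0.74 × 1.57 = 0.6855
  σ(Q2,Q3) = 0.38 × 1.00 × 1.57 = 0.5966
σ²_T = Σσ²ᵢ + 2·Σσ_ij = 4.0125 + 2 × 1.7557 = 7.5239
α = (3/2)·(1 − 4.0125/7.5239) = 0.70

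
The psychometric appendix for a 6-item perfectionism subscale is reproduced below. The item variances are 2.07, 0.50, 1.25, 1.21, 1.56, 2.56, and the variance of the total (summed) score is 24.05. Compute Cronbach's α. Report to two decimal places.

Σσᵢ² = 2.07 + 0.50 + 1.25 + 1.21 + 1.56 + 2.56 = 9.15
α = (k/(k−1))·(1 − Σσᵢ²/total variance) = (6/5)·(1 − 9.15/24.05) = 0.74

Cronbach's α = 0.74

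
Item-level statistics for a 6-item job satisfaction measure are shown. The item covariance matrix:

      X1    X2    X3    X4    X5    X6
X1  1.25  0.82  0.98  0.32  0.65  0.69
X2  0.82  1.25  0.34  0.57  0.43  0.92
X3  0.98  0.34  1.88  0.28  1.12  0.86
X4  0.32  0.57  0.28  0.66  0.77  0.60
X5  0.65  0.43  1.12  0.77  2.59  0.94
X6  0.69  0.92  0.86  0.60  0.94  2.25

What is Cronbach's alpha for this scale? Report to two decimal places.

ΣVar(i) = 1.25 + 1.25 + 1.88 + 0.66 + 2.59 + 2.25 = 9.88
Sum of the distinct covariances = 10.29
total variance = 9.88 + 2 × 10.29 = 30.46
α = (k/(k−1))·(1 − ΣVar(i)/total variance) = (6/5)·(1 − 9.88/30.46) = 0.81

Cronbach's alpha = 0.81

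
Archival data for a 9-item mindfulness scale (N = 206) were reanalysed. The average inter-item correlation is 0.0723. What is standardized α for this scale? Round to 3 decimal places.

standardized α = 0.412

Standardized α = k·r̄ / (1 + (k−1)·r̄) = 9 × 0.0723 / (1 + 8 × 0.0723)
  = 0.6507 / 1.5784 = 0.412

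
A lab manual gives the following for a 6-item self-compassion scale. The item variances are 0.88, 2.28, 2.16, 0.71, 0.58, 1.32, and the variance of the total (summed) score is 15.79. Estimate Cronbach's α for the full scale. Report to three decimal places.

Cronbach's α = 0.597

Σσ²ᵢ = 0.88 + 2.28 + 2.16 + 0.71 + 0.58 + 1.32 = 7.93
α = (k/(k−1))·(1 − Σσ²ᵢ/σ²_T) = (6/5)·(1 − 7.93/15.79) = 0.597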